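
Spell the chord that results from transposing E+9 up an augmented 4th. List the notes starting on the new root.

A♯ C𝄪 E𝄪 G♯ B♯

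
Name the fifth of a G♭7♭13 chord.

Db

Root of G♭7♭13 = Gb. The 5th is a perfect 5th: Gb up a perfect 5th → Db.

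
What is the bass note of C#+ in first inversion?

E♯

C#+ in root position is C♯–E♯–G𝄪.
First inversion places the third in the bass, which is E♯.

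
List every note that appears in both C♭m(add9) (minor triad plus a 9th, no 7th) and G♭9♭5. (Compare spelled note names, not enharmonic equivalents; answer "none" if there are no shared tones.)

C♭m(add9): Cb Ebb Gb Db
G♭9♭5: Gb Bb Dbb Fb Ab
Common to both → Gb.

Gb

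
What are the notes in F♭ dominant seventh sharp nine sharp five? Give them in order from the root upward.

Fb Ab C Ebb G

F♭ dominant seventh sharp nine sharp five is a dominant seventh sharp nine sharp five built on Fb.
Root: Fb
Major 3rd (3rd): Ab
Augmented 5th (5th): C
Minor 7th (7th): Ebb
Augmented 9th (9th): G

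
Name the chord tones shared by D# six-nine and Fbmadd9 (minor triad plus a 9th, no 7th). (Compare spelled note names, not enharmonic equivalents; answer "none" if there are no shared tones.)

none

D# six-nine = D#, F##, A#, B#, E#.
Fbmadd9 = Fb, Abb, Cb, Gb.
Shared: none.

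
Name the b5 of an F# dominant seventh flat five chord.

C

F# dominant seventh flat five is built on F#; its 5th is a diminished 5th above the root.
A fifth above F uses the letter C, and the diminished 5th above F# is C.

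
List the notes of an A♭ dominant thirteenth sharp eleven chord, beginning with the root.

A-flat, C, E-flat, G-flat, B-flat, D, F

A♭ dominant thirteenth sharp eleven: dominant thirteenth sharp eleven on A-flat.
Root: A-flat
Major 3rd (3rd): C
Perfect 5th (5th): E-flat
Minor 7th (7th): G-flat
Major 9th (9th): B-flat
Augmented 11th (11th): D
Major 13th (13th): F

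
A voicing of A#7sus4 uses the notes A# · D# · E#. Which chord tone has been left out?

G#

The full A#7sus4 chord is A#, D#, E#, G#.
Comparing with the voicing, the minor 7th (7th) — G# — is absent.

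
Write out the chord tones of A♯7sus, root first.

A♯ – D♯ – E♯ – G♯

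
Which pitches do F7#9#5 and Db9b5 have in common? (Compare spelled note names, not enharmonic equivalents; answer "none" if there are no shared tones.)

F, Eb

F7#9#5: F A C# Eb G#
Db9b5: Db F Abb Cb Eb
Common to both → F, Eb.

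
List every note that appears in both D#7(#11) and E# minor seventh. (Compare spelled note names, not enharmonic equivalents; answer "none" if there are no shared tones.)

D♯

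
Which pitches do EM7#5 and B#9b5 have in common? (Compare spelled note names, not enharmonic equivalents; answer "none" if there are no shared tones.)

EM7#5 = E, G♯, B♯, D♯.
B#9b5 = B♯, D𝄪, F♯, A♯, C𝄪.
Shared: B♯.

B♯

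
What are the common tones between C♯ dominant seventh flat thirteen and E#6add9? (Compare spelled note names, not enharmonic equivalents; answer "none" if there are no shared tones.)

C♯ dominant seventh flat thirteen = C#, E#, G#, B, A.
E#6add9 = E#, G##, B#, C##, F##.
Shared: E#.

E#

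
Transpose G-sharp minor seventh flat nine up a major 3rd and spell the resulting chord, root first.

B-sharp D-sharp F-double-sharp A-sharp C-sharp

A major 3rd up from G-sharp is B-sharp, so the new chord is B-sharp minor seventh flat nine.
B-sharp — root
D-sharp — minor 3rd
F-double-sharp — perfect 5th
A-sharp — minor 7th
C-sharp — minor 9th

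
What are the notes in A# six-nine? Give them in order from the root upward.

A#, C##, E#, F##, B#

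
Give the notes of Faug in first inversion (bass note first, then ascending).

A, C♯, F

In root position, Faug is F–A–C♯.
First inversion puts the third (A) in the bass.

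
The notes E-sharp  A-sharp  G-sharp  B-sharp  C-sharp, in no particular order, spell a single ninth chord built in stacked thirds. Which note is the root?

Arranged so that each adjacent pair is a third by letter name: A-sharp – C-sharp – E-sharp – G-sharp – B-sharp.
The bottom of that stack, A-sharp, is the root (this is A-sharp minor ninth).

A-sharp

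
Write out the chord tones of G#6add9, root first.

G#6add9: six-nine on G#.
G# — root
B# — major 3rd
D# — perfect 5th
E# — major 6th
A# — major 9th

G# B# D# E# A#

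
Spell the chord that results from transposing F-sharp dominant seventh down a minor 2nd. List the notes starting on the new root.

F♯ down a minor 2nd → E♯. New chord: E♯ dominant seventh.
root → E♯
3rd (major 3rd) → G𝄪
5th (perfect 5th) → B♯
7th (minor 7th) → D♯

E♯ – G𝄪 – B♯ – D♯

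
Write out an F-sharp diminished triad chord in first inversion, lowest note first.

In root position, F-sharp diminished triad is F-sharp–A–C.
First inversion puts the third (A) in the bass.

A, C, F-sharp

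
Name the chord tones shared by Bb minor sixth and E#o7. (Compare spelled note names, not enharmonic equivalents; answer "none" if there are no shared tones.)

Bb minor sixth = Bb, Db, F, G.
E#o7 = E#, G#, B, D.
Shared: none.

none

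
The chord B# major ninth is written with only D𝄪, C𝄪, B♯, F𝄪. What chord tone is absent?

A𝄪

B# major ninth = B♯, D𝄪, F𝄪, A𝄪, C𝄪. The voicing lacks the 7th (major 7th), A𝄪.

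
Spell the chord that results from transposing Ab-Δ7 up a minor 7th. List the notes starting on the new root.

Gb, Bbb, Db, F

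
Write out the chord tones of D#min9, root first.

D# F# A# C# E#

D#min9 is a minor ninth built on D#.
D# — root
F# — minor 3rd
A# — perfect 5th
C# — minor 7th
E# — major 9th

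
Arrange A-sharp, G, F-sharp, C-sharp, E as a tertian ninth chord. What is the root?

Arranged so that each adjacent pair is a third by letter name: F-sharp – A-sharp – C-sharp – E – G.
The bottom of that stack, F-sharp, is the root (this is F-sharp dominant seventh flat nine).

F-sharp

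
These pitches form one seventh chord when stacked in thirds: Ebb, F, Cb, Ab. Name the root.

F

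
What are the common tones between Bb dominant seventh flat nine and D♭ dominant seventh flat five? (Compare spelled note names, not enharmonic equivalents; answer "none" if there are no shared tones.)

F, C-flat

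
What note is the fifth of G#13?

G#13 is built on G#; its 5th is a perfect 5th above the root.
A fifth above G uses the letter D, and the perfect 5th above G# is D#.

D#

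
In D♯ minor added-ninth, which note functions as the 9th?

E#

Root of D♯ minor added-ninth = D#. The 9th is a major 9th: D# up a major 9th → E#.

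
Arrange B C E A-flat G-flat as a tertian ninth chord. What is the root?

A-flat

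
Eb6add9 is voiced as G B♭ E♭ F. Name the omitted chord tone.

Eb6add9 = E♭, G, B♭, C, F. The voicing lacks the 6th (major 6th), C.

C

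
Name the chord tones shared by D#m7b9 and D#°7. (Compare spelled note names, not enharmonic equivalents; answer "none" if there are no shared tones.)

D#m7b9: D♯ F♯ A♯ C♯ E
D#°7: D♯ F♯ A C
Common to both → D♯, F♯.

D♯, F♯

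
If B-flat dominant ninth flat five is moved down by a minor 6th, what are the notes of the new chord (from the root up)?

B-flat down a minor 6th → D. New chord: D dominant ninth flat five.
root → D
3rd (major 3rd) → F-sharp
5th (diminished 5th) → A-flat
7th (minor 7th) → C
9th (major 9th) → E

D – F-sharp – A-flat – C – E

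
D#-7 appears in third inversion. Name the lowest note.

D#-7 in root position is D#–F#–A#–C#.
Third inversion places the seventh in the bass, which is C#.

C#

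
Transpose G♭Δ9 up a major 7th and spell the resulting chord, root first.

F A C E G

Transposed root: G♭ → F (major 7th up). So we spell F major ninth:
- root: F
- major 3rd: A
- perfect 5th: C
- major 7th: E
- major 9th: G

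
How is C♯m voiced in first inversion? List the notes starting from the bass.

C♯m = C#–E–G#; first inversion → third (E) lowest.

E G# C#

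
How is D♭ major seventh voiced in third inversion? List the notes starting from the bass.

C Db F Ab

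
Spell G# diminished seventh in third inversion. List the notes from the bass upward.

F, G-sharp, B, D

G# diminished seventh = G-sharp–B–D–F; third inversion → seventh (F) lowest.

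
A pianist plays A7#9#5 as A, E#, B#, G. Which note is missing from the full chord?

C#

The full A7#9#5 chord is A, C#, E#, G, B#.
Comparing with the voicing, the major 3rd (3rd) — C# — is absent.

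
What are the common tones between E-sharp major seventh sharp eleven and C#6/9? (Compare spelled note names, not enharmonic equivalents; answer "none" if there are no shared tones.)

E#

E-sharp major seventh sharp eleven: E# G## B# D## A##
C#6/9: C# E# G# A# D#
Common to both → E#.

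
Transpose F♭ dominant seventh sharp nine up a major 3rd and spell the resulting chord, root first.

A♭ – C – E♭ – G♭ – B

Transposed root: F♭ → A♭ (major 3rd up). So we spell A♭ dominant seventh sharp nine:
- root: A♭
- major 3rd: C
- perfect 5th: E♭
- minor 7th: G♭
- augmented 9th: B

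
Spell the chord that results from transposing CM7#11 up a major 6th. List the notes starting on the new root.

A – C# – E – G# – D#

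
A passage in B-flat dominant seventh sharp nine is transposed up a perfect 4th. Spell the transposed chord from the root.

Eb  G  Bb  Db  F#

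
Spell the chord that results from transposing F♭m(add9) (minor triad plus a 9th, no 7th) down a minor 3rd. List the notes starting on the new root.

D♭ – F♭ – A♭ – E♭

Transposed root: F♭ → D♭ (minor 3rd down). So we spell D♭ minor added-ninth:
Root: D♭
Minor 3rd (3rd): F♭
Perfect 5th (5th): A♭
Major 9th (9th): E♭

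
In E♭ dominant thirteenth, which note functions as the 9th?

F

Root of E♭ dominant thirteenth = E-flat. The 9th is a major 9th: E-flat up a major 9th → F.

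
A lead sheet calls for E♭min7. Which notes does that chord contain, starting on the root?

Eb  Gb  Bb  Db

E♭min7 is a minor seventh built on Eb.
root → Eb
3rd (minor 3rd) → Gb
5th (perfect 5th) → Bb
7th (minor 7th) → Db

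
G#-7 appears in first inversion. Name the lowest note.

B

G#-7 in root position is G#–B–D#–F#.
First inversion places the third in the bass, which is B.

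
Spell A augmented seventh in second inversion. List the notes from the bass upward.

E♯ G A C♯

In root position, A augmented seventh is A–C♯–E♯–G.
Second inversion puts the fifth (E♯) in the bass.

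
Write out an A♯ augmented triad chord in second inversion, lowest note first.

E-double-sharp, A-sharp, C-double-sharp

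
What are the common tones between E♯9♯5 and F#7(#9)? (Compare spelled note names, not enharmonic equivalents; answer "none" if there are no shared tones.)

G##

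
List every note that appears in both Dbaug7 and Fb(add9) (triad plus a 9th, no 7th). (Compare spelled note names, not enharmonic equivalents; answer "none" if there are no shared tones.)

Cb

Dbaug7 = Db, F, A, Cb.
Fb(add9) = Fb, Ab, Cb, Gb.
Shared: Cb.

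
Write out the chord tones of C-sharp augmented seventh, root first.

Root C-sharp, quality augmented seventh:
C-sharp — root
E-sharp — major 3rd
G-double-sharp — augmented 5th
B — minor 7th

C-sharp  E-sharp  G-double-sharp  B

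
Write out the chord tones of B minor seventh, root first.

B minor seventh: minor seventh on B.
- root: B
- minor 3rd: D
- perfect 5th: F#
- minor 7th: A

B – D – F# – A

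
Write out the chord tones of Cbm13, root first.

Root Cb, quality minor thirteenth:
- root: Cb
- minor 3rd: Ebb
- perfect 5th: Gb
- minor 7th: Bbb
- major 9th: Db
- perfect 11th: Fb
- major 13th: Ab

Cb  Ebb  Gb  Bbb  Db  Fb  Ab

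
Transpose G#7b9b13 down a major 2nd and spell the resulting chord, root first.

G♯ down a major 2nd → F♯. New chord: F♯ dominant seventh flat nine flat thirteen.
F♯ — root
A♯ — major 3rd
C♯ — perfect 5th
E — minor 7th
G — minor 9th
D — minor 13th

F♯, A♯, C♯, E, G, D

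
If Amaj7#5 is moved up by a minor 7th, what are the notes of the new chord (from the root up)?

G – B – D♯ – F♯

A up a minor 7th → G. New chord: G augmented major seventh.
root → G
3rd (major 3rd) → B
5th (augmented 5th) → D♯
7th (major 7th) → F♯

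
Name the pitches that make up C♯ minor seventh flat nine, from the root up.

C♯ minor seventh flat nine: minor seventh flat nine on C-sharp.
Root: C-sharp
Minor 3rd (3rd): E
Perfect 5th (5th): G-sharp
Minor 7th (7th): B
Minor 9th (9th): D

C-sharp E G-sharp B D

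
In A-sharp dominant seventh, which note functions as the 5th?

E#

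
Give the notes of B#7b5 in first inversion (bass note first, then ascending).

D##  F#  A#  B#

B#7b5 = B#–D##–F#–A#; first inversion → third (D##) lowest.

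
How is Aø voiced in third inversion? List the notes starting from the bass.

In root position, Aø is A–C–Eb–G.
Third inversion puts the seventh (G) in the bass.

G – A – C – Eb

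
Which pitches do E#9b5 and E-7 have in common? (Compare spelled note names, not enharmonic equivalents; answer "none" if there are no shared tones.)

B

E#9b5 = E#, G##, B, D#, F##.
E-7 = E, G, B, D.
Shared: B.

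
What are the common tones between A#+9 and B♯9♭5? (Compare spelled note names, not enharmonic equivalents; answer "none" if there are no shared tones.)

A#+9 = A#, C##, E##, G#, B#.
B♯9♭5 = B#, D##, F#, A#, C##.
Shared: A#, C##, B#.

A# C## B#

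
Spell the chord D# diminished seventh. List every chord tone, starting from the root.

D-sharp, F-sharp, A, C

Root D-sharp, quality diminished seventh:
Root: D-sharp
Minor 3rd (3rd): F-sharp
Diminished 5th (5th): A
Diminished 7th (7th): C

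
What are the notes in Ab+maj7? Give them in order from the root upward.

Ab  C  E  G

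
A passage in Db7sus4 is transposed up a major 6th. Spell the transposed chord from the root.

Transposed root: D♭ → B♭ (major 6th up). So we spell B♭ dominant seventh suspended fourth:
- root: B♭
- perfect 4th: E♭
- perfect 5th: F
- minor 7th: A♭

B♭, E♭, F, A♭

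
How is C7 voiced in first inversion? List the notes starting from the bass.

E G Bb C

In root position, C7 is C–E–G–Bb.
First inversion puts the third (E) in the bass.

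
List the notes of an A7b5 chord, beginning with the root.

A – C# – Eb – G

Root A, quality dominant seventh flat five:
root → A
3rd (major 3rd) → C#
5th (diminished 5th) → Eb
7th (minor 7th) → G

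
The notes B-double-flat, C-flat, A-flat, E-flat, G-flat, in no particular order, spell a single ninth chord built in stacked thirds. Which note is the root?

A-flat

Stacking in thirds gives A-flat – C-flat – E-flat – G-flat – B-double-flat, so A-flat is the root — A-flat minor seventh flat nine.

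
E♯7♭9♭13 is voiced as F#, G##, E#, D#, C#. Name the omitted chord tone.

B#

E♯7♭9♭13 = E#, G##, B#, D#, F#, C#. The voicing lacks the 5th (perfect 5th), B#.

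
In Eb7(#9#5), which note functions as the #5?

B

Eb7(#9#5) is built on E♭; its 5th is an augmented 5th above the root.
A fifth above E uses the letter B, and the augmented 5th above E♭ is B.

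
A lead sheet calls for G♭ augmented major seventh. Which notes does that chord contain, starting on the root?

G-flat – B-flat – D – F

G♭ augmented major seventh is an augmented major seventh built on G-flat.
root → G-flat
3rd (major 3rd) → B-flat
5th (augmented 5th) → D
7th (major 7th) → F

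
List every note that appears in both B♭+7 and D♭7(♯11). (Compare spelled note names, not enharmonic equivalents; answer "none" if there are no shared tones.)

A♭

B♭+7 = B♭, D, F♯, A♭.
D♭7(♯11) = D♭, F, A♭, C♭, G.
Shared: A♭.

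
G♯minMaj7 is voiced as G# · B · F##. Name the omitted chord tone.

G♯minMaj7 = G#, B, D#, F##. The voicing lacks the 5th (perfect 5th), D#.

D#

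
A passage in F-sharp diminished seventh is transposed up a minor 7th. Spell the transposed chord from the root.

E – G – Bb – Db

F# up a minor 7th → E. New chord: E diminished seventh.
E — root
G — minor 3rd
Bb — diminished 5th
Db — diminished 7th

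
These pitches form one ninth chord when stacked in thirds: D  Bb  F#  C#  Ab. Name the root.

Bb

Arranged so that each adjacent pair is a third by letter name: Bb – D – F# – Ab – C#.
The bottom of that stack, Bb, is the root (this is Bb dominant seventh sharp nine sharp five).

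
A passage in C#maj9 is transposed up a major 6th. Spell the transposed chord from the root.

A♯, C𝄪, E♯, G𝄪, B♯

Transposed root: C♯ → A♯ (major 6th up). So we spell A♯ major ninth:
A♯ — root
C𝄪 — major 3rd
E♯ — perfect 5th
G𝄪 — major 7th
B♯ — major 9th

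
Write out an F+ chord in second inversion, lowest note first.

In root position, F+ is F–A–C#.
Second inversion puts the fifth (C#) in the bass.

C#, F, A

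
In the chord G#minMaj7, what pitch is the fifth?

D♯

Root of G#minMaj7 = G♯. The 5th is a perfect 5th: G♯ up a perfect 5th → D♯.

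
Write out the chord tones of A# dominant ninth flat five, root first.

A# dominant ninth flat five is a dominant ninth flat five built on A#.
- root: A#
- major 3rd: C##
- diminished 5th: E
- minor 7th: G#
- major 9th: B#

A#  C##  E  G#  B#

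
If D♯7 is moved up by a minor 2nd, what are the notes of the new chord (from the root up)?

Transposed root: D♯ → E (minor 2nd up). So we spell E dominant seventh:
E — root
G♯ — major 3rd
B — perfect 5th
D — minor 7th

E, G♯, B, D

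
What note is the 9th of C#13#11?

C#13#11 is built on C#; its 9th is a major 9th above the root.
A second above C uses the letter D, and the major 9th above C# is D#.

D#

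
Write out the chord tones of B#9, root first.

B# – D## – F## – A# – C##

B#9: dominant ninth on B#.
B# — root
D## — major 3rd
F## — perfect 5th
A# — minor 7th
C## — major 9th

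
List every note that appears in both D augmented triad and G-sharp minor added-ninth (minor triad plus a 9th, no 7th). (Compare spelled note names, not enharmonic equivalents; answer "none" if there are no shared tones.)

A-sharp

D augmented triad = D, F-sharp, A-sharp.
G-sharp minor added-ninth = G-sharp, B, D-sharp, A-sharp.
Shared: A-sharp.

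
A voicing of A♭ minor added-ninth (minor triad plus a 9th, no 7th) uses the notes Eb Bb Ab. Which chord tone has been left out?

Cb

A♭ minor added-ninth = Ab, Cb, Eb, Bb. The voicing lacks the 3rd (minor 3rd), Cb.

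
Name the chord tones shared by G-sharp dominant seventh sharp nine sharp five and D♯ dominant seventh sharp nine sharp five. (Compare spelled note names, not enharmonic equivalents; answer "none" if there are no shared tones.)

G-sharp dominant seventh sharp nine sharp five = G-sharp, B-sharp, D-double-sharp, F-sharp, A-double-sharp.
D♯ dominant seventh sharp nine sharp five = D-sharp, F-double-sharp, A-double-sharp, C-sharp, E-double-sharp.
Shared: A-double-sharp.

A-double-sharp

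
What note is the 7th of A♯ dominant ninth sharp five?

G-sharp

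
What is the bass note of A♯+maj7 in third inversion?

G𝄪

A♯+maj7 in root position is A♯–C𝄪–E𝄪–G𝄪.
Third inversion places the seventh in the bass, which is G𝄪.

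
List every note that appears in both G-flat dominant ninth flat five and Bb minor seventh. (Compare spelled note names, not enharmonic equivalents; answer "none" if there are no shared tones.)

G-flat dominant ninth flat five: G-flat B-flat D-double-flat F-flat A-flat
Bb minor seventh: B-flat D-flat F A-flat
Common to both → B-flat, A-flat.

B-flat A-flat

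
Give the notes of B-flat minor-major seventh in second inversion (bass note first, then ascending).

F A B♭ D♭

In root position, B-flat minor-major seventh is B♭–D♭–F–A.
Second inversion puts the fifth (F) in the bass.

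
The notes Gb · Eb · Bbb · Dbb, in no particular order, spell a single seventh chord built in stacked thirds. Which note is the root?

Stacking in thirds gives Eb – Gb – Bbb – Dbb, so Eb is the root — Eb diminished seventh.

Eb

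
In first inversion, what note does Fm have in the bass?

Ab

Fm in root position is F–Ab–C.
First inversion places the third in the bass, which is Ab.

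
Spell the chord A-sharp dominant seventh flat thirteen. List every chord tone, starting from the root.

A-sharp  C-double-sharp  E-sharp  G-sharp  F-sharp

A-sharp dominant seventh flat thirteen: dominant seventh flat thirteen on A-sharp.
root → A-sharp
3rd (major 3rd) → C-double-sharp
5th (perfect 5th) → E-sharp
7th (minor 7th) → G-sharp
13th (minor 13th) → F-sharp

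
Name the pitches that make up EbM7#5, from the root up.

Eb  G  B  D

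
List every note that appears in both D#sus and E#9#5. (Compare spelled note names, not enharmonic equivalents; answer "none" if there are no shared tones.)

D#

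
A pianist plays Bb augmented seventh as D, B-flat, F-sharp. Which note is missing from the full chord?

Bb augmented seventh = B-flat, D, F-sharp, A-flat. The voicing lacks the 7th (minor 7th), A-flat.

A-flat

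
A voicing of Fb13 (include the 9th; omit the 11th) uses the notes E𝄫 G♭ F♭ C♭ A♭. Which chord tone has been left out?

The full Fb13 chord is F♭, A♭, C♭, E𝄫, G♭, D♭.
Comparing with the voicing, the major 13th (13th) — D♭ — is absent.

D♭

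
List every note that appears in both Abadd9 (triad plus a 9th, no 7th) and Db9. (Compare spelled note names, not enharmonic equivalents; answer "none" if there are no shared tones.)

Ab – Eb

Abadd9: Ab C Eb Bb
Db9: Db F Ab Cb Eb
Common to both → Ab, Eb.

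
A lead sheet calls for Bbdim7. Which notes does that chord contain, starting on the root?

Bb, Db, Fb, Abb

Root Bb, quality diminished seventh:
root → Bb
3rd (minor 3rd) → Db
5th (diminished 5th) → Fb
7th (diminished 7th) → Abb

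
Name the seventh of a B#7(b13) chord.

A#

B#7(b13) is built on B#; its 7th is a minor 7th above the root.
A seventh above B uses the letter A, and the minor 7th above B# is A#.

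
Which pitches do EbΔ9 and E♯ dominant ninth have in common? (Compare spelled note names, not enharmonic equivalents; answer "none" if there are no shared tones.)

EbΔ9 = E♭, G, B♭, D, F.
E♯ dominant ninth = E♯, G𝄪, B♯, D♯, F𝄪.
Shared: none.

none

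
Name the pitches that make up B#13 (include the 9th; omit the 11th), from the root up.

B♯, D𝄪, F𝄪, A♯, C𝄪, G𝄪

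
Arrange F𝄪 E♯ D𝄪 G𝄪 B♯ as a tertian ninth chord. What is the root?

Stacking in thirds gives E♯ – G𝄪 – B♯ – D𝄪 – F𝄪, so E♯ is the root — E♯ major ninth.

E♯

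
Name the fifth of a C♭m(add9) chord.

C♭m(add9) is built on C♭; its 5th is a perfect 5th above the root.
A fifth above C uses the letter G, and the perfect 5th above C♭ is G♭.

G♭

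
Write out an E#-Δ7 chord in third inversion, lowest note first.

E#-Δ7 = E♯–G♯–B♯–D𝄪; third inversion → seventh (D𝄪) lowest.

D𝄪  E♯  G♯  B♯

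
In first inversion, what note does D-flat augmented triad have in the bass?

D-flat augmented triad = D-flat–F–A. First inversion → third in the bass = F.

F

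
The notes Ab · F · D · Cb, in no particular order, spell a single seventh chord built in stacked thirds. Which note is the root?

Arranged so that each adjacent pair is a third by letter name: D – F – Ab – Cb.
The bottom of that stack, D, is the root (this is D diminished seventh).

D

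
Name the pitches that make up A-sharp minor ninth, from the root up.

Root A-sharp, quality minor ninth:
A-sharp — root
C-sharp — minor 3rd
E-sharp — perfect 5th
G-sharp — minor 7th
B-sharp — major 9th

A-sharp, C-sharp, E-sharp, G-sharp, B-sharp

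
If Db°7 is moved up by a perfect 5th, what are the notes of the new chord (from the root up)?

Ab, Cb, Ebb, Gbb

Db up a perfect 5th → Ab. New chord: Ab diminished seventh.
Root: Ab
Minor 3rd (3rd): Cb
Diminished 5th (5th): Ebb
Diminished 7th (7th): Gbb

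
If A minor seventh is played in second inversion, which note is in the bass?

E

A minor seventh in root position is A–C–E–G.
Second inversion places the fifth in the bass, which is E.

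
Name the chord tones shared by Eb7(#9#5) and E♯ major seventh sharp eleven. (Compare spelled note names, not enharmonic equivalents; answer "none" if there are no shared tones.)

Eb7(#9#5) = Eb, G, B, Db, F#.
E♯ major seventh sharp eleven = E#, G##, B#, D##, A##.
Shared: none.

none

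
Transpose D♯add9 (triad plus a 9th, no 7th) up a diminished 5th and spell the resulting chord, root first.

A diminished 5th up from D# is A, so the new chord is A added-ninth.
- root: A
- major 3rd: C#
- perfect 5th: E
- major 9th: B

A – C# – E – B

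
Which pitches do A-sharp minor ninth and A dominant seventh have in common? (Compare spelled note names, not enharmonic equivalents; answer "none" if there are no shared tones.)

C-sharp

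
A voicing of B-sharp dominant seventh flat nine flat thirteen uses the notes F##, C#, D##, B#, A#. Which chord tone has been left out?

The full B-sharp dominant seventh flat nine flat thirteen chord is B#, D##, F##, A#, C#, G#.
Comparing with the voicing, the minor 13th (13th) — G# — is absent.

G#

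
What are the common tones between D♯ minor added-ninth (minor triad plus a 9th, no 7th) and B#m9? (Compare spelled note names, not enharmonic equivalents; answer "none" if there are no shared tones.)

D♯ minor added-ninth = D♯, F♯, A♯, E♯.
B#m9 = B♯, D♯, F𝄪, A♯, C𝄪.
Shared: D♯, A♯.

D♯  A♯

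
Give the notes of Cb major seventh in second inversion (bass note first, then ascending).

In root position, Cb major seventh is Cb–Eb–Gb–Bb.
Second inversion puts the fifth (Gb) in the bass.

Gb, Bb, Cb, Eb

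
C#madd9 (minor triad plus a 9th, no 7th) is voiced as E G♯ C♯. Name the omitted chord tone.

D♯

The full C#madd9 chord is C♯, E, G♯, D♯.
Comparing with the voicing, the major 9th (9th) — D♯ — is absent.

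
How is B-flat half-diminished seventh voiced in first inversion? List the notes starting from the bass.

In root position, B-flat half-diminished seventh is Bb–Db–Fb–Ab.
First inversion puts the third (Db) in the bass.

Db, Fb, Ab, Bb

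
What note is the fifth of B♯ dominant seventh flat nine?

B♯ dominant seventh flat nine is built on B-sharp; its 5th is a perfect 5th above the root.
A fifth above B uses the letter F, and the perfect 5th above B-sharp is F-double-sharp.

F-double-sharp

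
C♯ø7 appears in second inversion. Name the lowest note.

C♯ø7 in root position is C♯–E–G–B.
Second inversion places the fifth in the bass, which is G.

G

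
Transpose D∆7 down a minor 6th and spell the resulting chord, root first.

F#  A#  C#  E#

Transposed root: D → F# (minor 6th down). So we spell F# major seventh:
F# — root
A# — major 3rd
C# — perfect 5th
E# — major 7th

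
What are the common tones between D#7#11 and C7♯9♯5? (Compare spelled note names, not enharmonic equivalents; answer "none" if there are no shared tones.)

D#

D#7#11: D# F## A# C# G##
C7♯9♯5: C E G# Bb D#
Common to both → D#.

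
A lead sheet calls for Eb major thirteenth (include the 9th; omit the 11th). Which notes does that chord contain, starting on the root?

Eb major thirteenth is a major thirteenth built on Eb.
Root: Eb
Major 3rd (3rd): G
Perfect 5th (5th): Bb
Major 7th (7th): D
Major 9th (9th): F
Major 13th (13th): C

Eb G Bb D F C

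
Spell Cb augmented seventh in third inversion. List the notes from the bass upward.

In root position, Cb augmented seventh is C-flat–E-flat–G–B-double-flat.
Third inversion puts the seventh (B-double-flat) in the bass.

B-double-flat – C-flat – E-flat – G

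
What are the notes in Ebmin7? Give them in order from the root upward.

Ebmin7: minor seventh on Eb.
Eb — root
Gb — minor 3rd
Bb — perfect 5th
Db — minor 7th

Eb – Gb – Bb – Db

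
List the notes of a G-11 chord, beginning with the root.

G Bb D F A C

G-11: minor eleventh on G.
- root: G
- minor 3rd: Bb
- perfect 5th: D
- minor 7th: F
- major 9th: A
- perfect 11th: C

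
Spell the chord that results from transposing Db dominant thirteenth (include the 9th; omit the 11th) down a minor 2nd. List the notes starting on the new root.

A minor 2nd down from D-flat is C, so the new chord is C dominant thirteenth.
Root: C
Major 3rd (3rd): E
Perfect 5th (5th): G
Minor 7th (7th): B-flat
Major 9th (9th): D
Major 13th (13th): A

C – E – G – B-flat – D – A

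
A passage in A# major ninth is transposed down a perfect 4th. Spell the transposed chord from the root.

A-sharp down a perfect 4th → E-sharp. New chord: E-sharp major ninth.
- root: E-sharp
- major 3rd: G-double-sharp
- perfect 5th: B-sharp
- major 7th: D-double-sharp
- major 9th: F-double-sharp

E-sharp – G-double-sharp – B-sharp – D-double-sharp – F-double-sharp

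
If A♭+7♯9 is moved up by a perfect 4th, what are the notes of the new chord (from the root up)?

Db F A Cb E

Ab up a perfect 4th → Db. New chord: Db dominant seventh sharp nine sharp five.
Db — root
F — major 3rd
A — augmented 5th
Cb — minor 7th
E — augmented 9th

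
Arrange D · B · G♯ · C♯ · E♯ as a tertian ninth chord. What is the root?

C♯

Arranged so that each adjacent pair is a third by letter name: C♯ – E♯ – G♯ – B – D.
The bottom of that stack, C♯, is the root (this is C♯ dominant seventh flat nine).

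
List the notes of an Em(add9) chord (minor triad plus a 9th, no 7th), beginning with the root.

Root E, quality minor added-ninth:
- root: E
- minor 3rd: G
- perfect 5th: B
- major 9th: F#

E  G  B  F#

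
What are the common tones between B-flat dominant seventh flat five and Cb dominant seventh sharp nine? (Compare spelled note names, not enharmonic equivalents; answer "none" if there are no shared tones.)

D

B-flat dominant seventh flat five = B-flat, D, F-flat, A-flat.
Cb dominant seventh sharp nine = C-flat, E-flat, G-flat, B-double-flat, D.
Shared: D.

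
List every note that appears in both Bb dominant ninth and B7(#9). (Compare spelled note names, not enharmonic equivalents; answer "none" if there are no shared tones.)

none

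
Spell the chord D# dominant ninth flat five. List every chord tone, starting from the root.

D# dominant ninth flat five is a dominant ninth flat five built on D-sharp.
Root: D-sharp
Major 3rd (3rd): F-double-sharp
Diminished 5th (5th): A
Minor 7th (7th): C-sharp
Major 9th (9th): E-sharp

D-sharp, F-double-sharp, A, C-sharp, E-sharp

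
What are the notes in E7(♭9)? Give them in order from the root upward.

E  G#  B  D  F

E7(♭9): dominant seventh flat nine on E.
E — root
G# — major 3rd
B — perfect 5th
D — minor 7th
F — minor 9th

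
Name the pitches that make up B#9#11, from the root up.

B#9#11 is a dominant ninth sharp eleven built on B♯.
Root: B♯
Major 3rd (3rd): D𝄪
Perfect 5th (5th): F𝄪
Minor 7th (7th): A♯
Major 9th (9th): C𝄪
Augmented 11th (11th): E𝄪

B♯ D𝄪 F𝄪 A♯ C𝄪 E𝄪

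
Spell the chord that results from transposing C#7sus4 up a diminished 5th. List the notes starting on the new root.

Transposed root: C♯ → G (diminished 5th up). So we spell G dominant seventh suspended fourth:
Root: G
Perfect 4th (4th): C
Perfect 5th (5th): D
Minor 7th (7th): F

G – C – D – F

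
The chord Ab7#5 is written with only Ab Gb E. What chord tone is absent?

Ab7#5 = Ab, C, E, Gb. The voicing lacks the 3rd (major 3rd), C.

C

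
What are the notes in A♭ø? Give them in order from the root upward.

Root Ab, quality half-diminished seventh:
Ab — root
Cb — minor 3rd
Ebb — diminished 5th
Gb — minor 7th

Ab, Cb, Ebb, Gb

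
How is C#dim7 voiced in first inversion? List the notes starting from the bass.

C#dim7 = C#–E–G–Bb; first inversion → third (E) lowest.

E G Bb C#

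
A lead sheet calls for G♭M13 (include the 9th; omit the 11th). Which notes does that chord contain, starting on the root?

Root G♭, quality major thirteenth:
root → G♭
3rd (major 3rd) → B♭
5th (perfect 5th) → D♭
7th (major 7th) → F
9th (major 9th) → A♭
13th (major 13th) → E♭

G♭, B♭, D♭, F, A♭, E♭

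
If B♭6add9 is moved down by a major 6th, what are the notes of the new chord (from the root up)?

Db, F, Ab, Bb, Eb

Transposed root: Bb → Db (major 6th down). So we spell Db six-nine:
Root: Db
Major 3rd (3rd): F
Perfect 5th (5th): Ab
Major 6th (6th): Bb
Major 9th (9th): Eb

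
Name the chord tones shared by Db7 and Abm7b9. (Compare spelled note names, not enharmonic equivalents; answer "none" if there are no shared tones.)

Ab Cb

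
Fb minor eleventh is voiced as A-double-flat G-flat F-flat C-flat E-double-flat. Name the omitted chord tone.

B-double-flat

Fb minor eleventh = F-flat, A-double-flat, C-flat, E-double-flat, G-flat, B-double-flat. The voicing lacks the 11th (perfect 11th), B-double-flat.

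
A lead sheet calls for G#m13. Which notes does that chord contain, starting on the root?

G# – B – D# – F# – A# – C# – E#

G#m13: minor thirteenth on G#.
G# — root
B — minor 3rd
D# — perfect 5th
F# — minor 7th
A# — major 9th
C# — perfect 11th
E# — major 13th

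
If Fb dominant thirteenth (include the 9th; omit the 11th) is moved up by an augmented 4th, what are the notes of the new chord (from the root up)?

Bb, D, F, Ab, C, G

Fb up an augmented 4th → Bb. New chord: Bb dominant thirteenth.
- root: Bb
- major 3rd: D
- perfect 5th: F
- minor 7th: Ab
- major 9th: C
- major 13th: G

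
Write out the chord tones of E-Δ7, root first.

E – G – B – D#

E-Δ7 is a minor-major seventh built on E.
- root: E
- minor 3rd: G
- perfect 5th: B
- major 7th: D#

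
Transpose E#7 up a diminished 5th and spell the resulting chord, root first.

B  D#  F#  A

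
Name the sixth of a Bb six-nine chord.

Bb six-nine is built on Bb; its 6th is a major 6th above the root.
A sixth above B uses the letter G, and the major 6th above Bb is G.

G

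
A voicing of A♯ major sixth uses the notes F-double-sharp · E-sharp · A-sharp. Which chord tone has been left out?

The full A♯ major sixth chord is A-sharp, C-double-sharp, E-sharp, F-double-sharp.
Comparing with the voicing, the major 3rd (3rd) — C-double-sharp — is absent.

C-double-sharp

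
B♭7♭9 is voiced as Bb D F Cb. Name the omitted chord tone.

Ab

The full B♭7♭9 chord is Bb, D, F, Ab, Cb.
Comparing with the voicing, the minor 7th (7th) — Ab — is absent.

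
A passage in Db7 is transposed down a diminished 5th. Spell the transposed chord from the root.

A diminished 5th down from Db is G, so the new chord is G dominant seventh.
G — root
B — major 3rd
D — perfect 5th
F — minor 7th

G, B, D, F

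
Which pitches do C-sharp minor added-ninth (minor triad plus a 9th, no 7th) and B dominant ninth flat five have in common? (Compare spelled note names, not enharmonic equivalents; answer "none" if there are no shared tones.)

C-sharp minor added-ninth = C-sharp, E, G-sharp, D-sharp.
B dominant ninth flat five = B, D-sharp, F, A, C-sharp.
Shared: C-sharp, D-sharp.

C-sharp D-sharp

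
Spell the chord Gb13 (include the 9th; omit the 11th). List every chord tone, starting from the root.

Root G♭, quality dominant thirteenth:
Root: G♭
Major 3rd (3rd): B♭
Perfect 5th (5th): D♭
Minor 7th (7th): F♭
Major 9th (9th): A♭
Major 13th (13th): E♭

G♭ B♭ D♭ F♭ A♭ E♭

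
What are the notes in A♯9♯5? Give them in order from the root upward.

A♯ C𝄪 E𝄪 G♯ B♯

A♯9♯5: dominant ninth sharp five on A♯.
Root: A♯
Major 3rd (3rd): C𝄪
Augmented 5th (5th): E𝄪
Minor 7th (7th): G♯
Major 9th (9th): B♯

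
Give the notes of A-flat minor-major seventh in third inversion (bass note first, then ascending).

In root position, A-flat minor-major seventh is A♭–C♭–E♭–G.
Third inversion puts the seventh (G) in the bass.

G, A♭, C♭, E♭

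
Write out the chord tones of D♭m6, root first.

Db Fb Ab Bb

D♭m6 is a minor sixth built on Db.
- root: Db
- minor 3rd: Fb
- perfect 5th: Ab
- major 6th: Bb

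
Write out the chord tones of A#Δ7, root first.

A#Δ7 is a major seventh built on A♯.
- root: A♯
- major 3rd: C𝄪
- perfect 5th: E♯
- major 7th: G𝄪

A♯  C𝄪  E♯  G𝄪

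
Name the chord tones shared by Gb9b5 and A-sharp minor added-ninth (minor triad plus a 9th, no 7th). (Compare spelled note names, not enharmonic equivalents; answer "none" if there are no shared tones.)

Gb9b5 = G♭, B♭, D𝄫, F♭, A♭.
A-sharp minor added-ninth = A♯, C♯, E♯, B♯.
Shared: none.

none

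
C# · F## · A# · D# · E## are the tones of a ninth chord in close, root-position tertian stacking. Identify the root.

D#

Arranged so that each adjacent pair is a third by letter name: D# – F## – A# – C# – E##.
The bottom of that stack, D#, is the root (this is D# dominant seventh sharp nine).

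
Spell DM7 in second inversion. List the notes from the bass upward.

A  C#  D  F#

DM7 = D–F#–A–C#; second inversion → fifth (A) lowest.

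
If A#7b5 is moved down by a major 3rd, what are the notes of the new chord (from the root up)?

A major 3rd down from A♯ is F♯, so the new chord is F♯ dominant seventh flat five.
Root: F♯
Major 3rd (3rd): A♯
Diminished 5th (5th): C
Minor 7th (7th): E

F♯  A♯  C  E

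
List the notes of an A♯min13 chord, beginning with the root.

A♯min13: minor thirteenth on A#.
root → A#
3rd (minor 3rd) → C#
5th (perfect 5th) → E#
7th (minor 7th) → G#
9th (major 9th) → B#
11th (perfect 11th) → D#
13th (major 13th) → F##

A# C# E# G# B# D# F##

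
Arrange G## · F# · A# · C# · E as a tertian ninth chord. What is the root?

F#

Stacking in thirds gives F# – A# – C# – E – G##, so F# is the root — F# dominant seventh sharp nine.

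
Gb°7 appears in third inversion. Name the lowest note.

Gb°7 = Gb–Bbb–Dbb–Fbb. Third inversion → seventh in the bass = Fbb.

Fbb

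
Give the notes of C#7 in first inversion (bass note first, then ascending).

E♯ G♯ B C♯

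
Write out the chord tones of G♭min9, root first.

G♭min9: minor ninth on G♭.
Root: G♭
Minor 3rd (3rd): B𝄫
Perfect 5th (5th): D♭
Minor 7th (7th): F♭
Major 9th (9th): A♭

G♭ B𝄫 D♭ F♭ A♭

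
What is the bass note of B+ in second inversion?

F##

B+ = B–D#–F##. Second inversion → fifth in the bass = F##.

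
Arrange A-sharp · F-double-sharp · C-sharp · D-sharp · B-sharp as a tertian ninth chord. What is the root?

B-sharp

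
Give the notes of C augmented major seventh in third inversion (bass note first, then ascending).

B – C – E – G-sharp

C augmented major seventh = C–E–G-sharp–B; third inversion → seventh (B) lowest.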